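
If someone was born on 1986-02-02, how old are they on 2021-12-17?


Birth: 1986-02-02
Reference: 2021-12-17
Year difference: 2021 - 1986 = 35

35 years old


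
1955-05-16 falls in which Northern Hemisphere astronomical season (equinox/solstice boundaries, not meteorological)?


Date: May 16
Astronomical Spring (approx.; exact equinox/solstice day varies by year): March 20 to June 20
May 16 falls within the Spring window

Spring


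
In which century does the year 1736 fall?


Century = (year - 1) // 100 + 1
= (1736 - 1) // 100 + 1
= 1735 // 100 + 1
= 17 + 1

18th century


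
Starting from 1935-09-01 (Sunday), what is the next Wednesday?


Current: Sunday
Target: Wednesday
Days ahead: 3

Next Wednesday: 1935-09-04


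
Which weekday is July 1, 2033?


Target: July 1, 2033
Anchor: Jan 1, 2033. With p = 2033 - 1 = 2032: (p + p//4 - p//100 + p//400) mod 7 = (2032 + 508 - 20 + 5) mod 7 = 2525 mod 7 = 5 -> Saturday (Mon=0 ... Sun=6)
Days before July (Jan-Jun): 181 days
Weekday index = (5 + 181) mod 7 = 4

Friday


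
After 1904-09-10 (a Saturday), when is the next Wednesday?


Current: Saturday
Target: Wednesday
Days ahead: 4

Next Wednesday: 1904-09-14


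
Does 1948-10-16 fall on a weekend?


Anchor: Jan 1, 1948. With p = 1948 - 1 = 1947: (p + p//4 - p//100 + p//400) mod 7 = (1947 + 486 - 19 + 4) mod 7 = 2418 mod 7 = 3 -> Thursday (Mon=0 ... Sun=6)
Day of year: 290; offset = 289
Weekday index = (3 + 289) mod 7 = 5 -> Saturday
Weekend days: Saturday, Sunday

Yes


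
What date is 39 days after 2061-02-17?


Start: 2061-02-17, add 39 days
February 2061 has 28 days: 28 - 17 = 11 days to February 28 -> 28 left
March 2061: 28 <= 31 -> lands on March 28

Result: 2061-03-28


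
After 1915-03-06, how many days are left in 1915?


Day of year: 65 of 365
Remaining = 365 - 65

300 days


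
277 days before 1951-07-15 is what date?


Start: 1951-07-15, subtract 277 days
Back 15 days from July 15 reaches June 30, 1951 -> 262 left
June 1951 has 30 days -> back to May 31, 1951 -> 232 left
May 1951 has 31 days -> back to April 30, 1951 -> 201 left
April 1951 has 30 days -> back to March 31, 1951 -> 171 left
March 1951 has 31 days -> back to February 28, 1951 -> 140 left
February 1951 has 28 days -> back to January 31, 1951 -> 112 left
January 1951 has 31 days -> back to December 31, 1950 -> 81 left
December 1950 has 31 days -> back to November 30, 1950 -> 50 left
November 1950 has 30 days -> back to October 31, 1950 -> 20 left
October 1950: 31 - 20 = 11 -> lands on October 11

Result: 1950-10-11


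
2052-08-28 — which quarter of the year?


Month: August (month 8)
Q1: Jan-Mar, Q2: Apr-Jun, Q3: Jul-Sep, Q4: Oct-Dec

Q3


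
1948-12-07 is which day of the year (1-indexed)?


Date: December 7, 1948
Days in months 1 through 11: 335
Plus 7 days in December

Day of year: 342


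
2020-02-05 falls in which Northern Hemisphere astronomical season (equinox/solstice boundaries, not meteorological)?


Date: February 5
Astronomical Winter (approx.; exact equinox/solstice day varies by year): December 21 to March 19
February 5 falls within the Winter window

Winter


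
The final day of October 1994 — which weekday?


October 1994 has 31 days
Anchor: Jan 1, 1994. With p = 1994 - 1 = 1993: (p + p//4 - p//100 + p//400) mod 7 = (1993 + 498 - 19 + 4) mod 7 = 2476 mod 7 = 5 -> Saturday (Mon=0 ... Sun=6)
Days before October (Jan-Sep): 273; October 1 index = (5 + 273) mod 7 = 5 -> Saturday
Last day offset: 31 - 1 = 30 days
Weekday index = (5 + 30) mod 7 = 0

Monday, October 31


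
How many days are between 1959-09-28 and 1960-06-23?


From 1959-09-28 to 1960-06-23
1959-09-28: days before September = 31 + 28 + 31 + 30 + 31 + 30 + 31 + 31 = 243 (1959 is not a leap year); day of year = 243 + 28 = 271
1960-06-23: days before June = 31 + 29 + 31 + 30 + 31 = 152 (1960 is a leap year); day of year = 152 + 23 = 175
Rest of 1959: 365 - 271 = 94
Total = 94 + 175 = 269

269 days


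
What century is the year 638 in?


Century = (year - 1) // 100 + 1
= (638 - 1) // 100 + 1
= 637 // 100 + 1
= 6 + 1

7th century


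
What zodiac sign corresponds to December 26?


Date: December 26
Conventional tropical zodiac dates: Capricorn from December 22 onward; Aquarius starts January 20
December 26 falls within the Capricorn range

Capricorn


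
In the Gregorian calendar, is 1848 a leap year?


Gregorian leap year rule: divisible by 4, but not by 100, unless also by 400.
1848 is divisible by 4 but not 100 -> leap year

Yes


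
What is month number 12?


Month 12 of 12

December


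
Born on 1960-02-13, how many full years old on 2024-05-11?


Birth: 1960-02-13
Reference: 2024-05-11
Year difference: 2024 - 1960 = 64

64 years old


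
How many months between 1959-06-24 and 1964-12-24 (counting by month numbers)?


From June 1959 to December 1964
5 years * 12 = 60 months, plus 6 months = 66

66 months


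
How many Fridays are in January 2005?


January 2005 has 31 days
Anchor: Jan 1, 2005. With p = 2005 - 1 = 2004: (p + p//4 - p//100 + p//400) mod 7 = (2004 + 501 - 20 + 5) mod 7 = 2490 mod 7 = 5 -> Saturday (Mon=0 ... Sun=6)
January 1 is the anchor itself -> Saturday
First Friday is January 7
Fridays: 7, 14, 21, 28

4 Fridays


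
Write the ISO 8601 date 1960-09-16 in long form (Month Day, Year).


ISO 1960-09-16 parses as year=1960, month=09, day=16
Month 9 -> September

September 16, 1960


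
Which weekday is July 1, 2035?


Target: July 1, 2035
Anchor: Jan 1, 2035. With p = 2035 - 1 = 2034: (p + p//4 - p//100 + p//400) mod 7 = (2034 + 508 - 20 + 5) mod 7 = 2527 mod 7 = 0 -> Monday (Mon=0 ... Sun=6)
Days before July (Jan-Jun): 181 days
Weekday index = (0 + 181) mod 7 = 6

Sunday


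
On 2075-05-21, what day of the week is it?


Date: May 21, 2075
Anchor: Jan 1, 2075. With p = 2075 - 1 = 2074: (p + p//4 - p//100 + p//400) mod 7 = (2074 + 518 - 20 + 5) mod 7 = 2577 mod 7 = 1 -> Tuesday (Mon=0 ... Sun=6)
Days before May (Jan-Apr): 120; offset = 120 + 21 - 1 = 140
Weekday index = (1 + 140) mod 7 = 1

Day of the week: Tuesday


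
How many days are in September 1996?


September 1996

30 days


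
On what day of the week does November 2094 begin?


Target: November 1, 2094
Anchor: Jan 1, 2094. With p = 2094 - 1 = 2093: (p + p//4 - p//100 + p//400) mod 7 = (2093 + 523 - 20 + 5) mod 7 = 2601 mod 7 = 4 -> Friday (Mon=0 ... Sun=6)
Days before November (Jan-Oct): 304 days
Weekday index = (4 + 304) mod 7 = 0

Monday


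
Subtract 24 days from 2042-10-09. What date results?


Start: 2042-10-09, subtract 24 days
Back 9 days from October 9 reaches September 30, 2042 -> 15 left
September 2042: 30 - 15 = 15 -> lands on September 15

Result: 2042-09-15


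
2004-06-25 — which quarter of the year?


Month: June (month 6)
Q1: Jan-Mar, Q2: Apr-Jun, Q3: Jul-Sep, Q4: Oct-Dec

Q2


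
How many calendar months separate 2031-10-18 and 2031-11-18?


From October 2031 to November 2031
0 years * 12 = 0 months, plus 1 month = 1

1 month


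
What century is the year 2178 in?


Century = (year - 1) // 100 + 1
= (2178 - 1) // 100 + 1
= 2177 // 100 + 1
= 21 + 1

22nd century


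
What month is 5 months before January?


January is month 1
1 - 5 = -4; wrap: -4 + 12 = 8

August


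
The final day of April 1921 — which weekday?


April 1921 has 30 days
Anchor: Jan 1, 1921. With p = 1921 - 1 = 1920: (p + p//4 - p//100 + p//400) mod 7 = (1920 + 480 - 19 + 4) mod 7 = 2385 mod 7 = 5 -> Saturday (Mon=0 ... Sun=6)
Days before April (Jan-Mar): 90; April 1 index = (5 + 90) mod 7 = 4 -> Friday
Last day offset: 30 - 1 = 29 days
Weekday index = (4 + 29) mod 7 = 5

Saturday, April 30


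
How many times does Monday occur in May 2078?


May 2078 has 31 days
Anchor: Jan 1, 2078. With p = 2078 - 1 = 2077: (p + p//4 - p//100 + p//400) mod 7 = (2077 + 519 - 20 + 5) mod 7 = 2581 mod 7 = 5 -> Saturday (Mon=0 ... Sun=6)
Days before May (Jan-Apr): 120; May 1 index = (5 + 120) mod 7 = 6 -> Sunday
First Monday is May 2
Mondays: 2, 9, 16, 23, 30

5 Mondays


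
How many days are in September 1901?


September 1901

30 days


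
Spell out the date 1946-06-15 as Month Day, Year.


ISO 1946-06-15 parses as year=1946, month=06, day=15
Month 6 -> June

June 15, 1946


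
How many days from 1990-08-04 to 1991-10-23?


From 1990-08-04 to 1991-10-23
1990-08-04: days before August = 31 + 28 + 31 + 30 + 31 + 30 + 31 = 212 (1990 is not a leap year); day of year = 212 + 4 = 216
1991-10-23: days before October = 31 + 28 + 31 + 30 + 31 + 30 + 31 + 31 + 30 = 273 (1991 is not a leap year); day of year = 273 + 23 = 296
Rest of 1990: 365 - 216 = 149
Total = 149 + 296 = 445

445 days


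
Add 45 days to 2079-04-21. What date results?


Start: 2079-04-21, add 45 days
April 2079 has 30 days: 30 - 21 = 9 days to April 30 -> 36 left
May 2079 has 31 days -> 5 left
June 2079: 5 <= 30 -> lands on June 5

Result: 2079-06-05


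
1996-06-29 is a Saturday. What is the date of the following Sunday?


Current: Saturday
Target: Sunday
Days ahead: 1

Next Sunday: 1996-06-30


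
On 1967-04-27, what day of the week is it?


Date: April 27, 1967
Anchor: Jan 1, 1967. With p = 1967 - 1 = 1966: (p + p//4 - p//100 + p//400) mod 7 = (1966 + 491 - 19 + 4) mod 7 = 2442 mod 7 = 6 -> Sunday (Mon=0 ... Sun=6)
Days before April (Jan-Mar): 90; offset = 90 + 27 - 1 = 116
Weekday index = (6 + 116) mod 7 = 3

Day of the week: Thursday


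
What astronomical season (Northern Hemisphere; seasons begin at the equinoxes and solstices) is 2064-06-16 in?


Date: June 16
Astronomical Spring (approx.; exact equinox/solstice day varies by year): March 20 to June 20
June 16 falls within the Spring window

Spring


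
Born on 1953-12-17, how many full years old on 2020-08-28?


Birth: 1953-12-17
Reference: 2020-08-28
Year difference: 2020 - 1953 = 67
Birthday not yet reached in 2020, subtract 1

66 years old


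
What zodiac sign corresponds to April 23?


Date: April 23
Conventional tropical zodiac dates: Taurus from April 20 onward; Gemini starts May 21
April 23 falls within the Taurus range

Taurus


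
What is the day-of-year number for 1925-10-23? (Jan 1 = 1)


Date: October 23, 1925
Days in months 1 through 9: 273
Plus 23 days in October

Day of year: 296


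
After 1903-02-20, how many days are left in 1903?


Day of year: 51 of 365
Remaining = 365 - 51

314 days


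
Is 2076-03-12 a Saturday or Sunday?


Anchor: Jan 1, 2076. With p = 2076 - 1 = 2075: (p + p//4 - p//100 + p//400) mod 7 = (2075 + 518 - 20 + 5) mod 7 = 2578 mod 7 = 2 -> Wednesday (Mon=0 ... Sun=6)
Day of year: 72; offset = 71
Weekday index = (2 + 71) mod 7 = 3 -> Thursday
Weekend days: Saturday, Sunday

No


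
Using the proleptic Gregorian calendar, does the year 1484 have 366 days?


Gregorian leap year rule: divisible by 4, but not by 100, unless also by 400.
1484 is divisible by 4 but not 100 -> leap year

Yes


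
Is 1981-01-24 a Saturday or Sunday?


Anchor: Jan 1, 1981. With p = 1981 - 1 = 1980: (p + p//4 - p//100 + p//400) mod 7 = (1980 + 495 - 19 + 4) mod 7 = 2460 mod 7 = 3 -> Thursday (Mon=0 ... Sun=6)
Day of year: 24; offset = 23
Weekday index = (3 + 23) mod 7 = 5 -> Saturday
Weekend days: Saturday, Sunday

Yes


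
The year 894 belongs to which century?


Century = (year - 1) // 100 + 1
= (894 - 1) // 100 + 1
= 893 // 100 + 1
= 8 + 1

9th century


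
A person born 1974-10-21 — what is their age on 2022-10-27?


Birth: 1974-10-21
Reference: 2022-10-27
Year difference: 2022 - 1974 = 48

48 years old


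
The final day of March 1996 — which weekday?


March 1996 has 31 days
Anchor: Jan 1, 1996. With p = 1996 - 1 = 1995: (p + p//4 - p//100 + p//400) mod 7 = (1995 + 498 - 19 + 4) mod 7 = 2478 mod 7 = 0 -> Monday (Mon=0 ... Sun=6)
Days before March (Jan-Feb): 60; March 1 index = (0 + 60) mod 7 = 4 -> Friday
Last day offset: 31 - 1 = 30 days
Weekday index = (4 + 30) mod 7 = 6

Sunday, March 31


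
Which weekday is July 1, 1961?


Target: July 1, 1961
Anchor: Jan 1, 1961. With p = 1961 - 1 = 1960: (p + p//4 - p//100 + p//400) mod 7 = (1960 + 490 - 19 + 4) mod 7 = 2435 mod 7 = 6 -> Sunday (Mon=0 ... Sun=6)
Days before July (Jan-Jun): 181 days
Weekday index = (6 + 181) mod 7 = 5

Saturday


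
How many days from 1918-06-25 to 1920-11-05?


From 1918-06-25 to 1920-11-05
1918-06-25: days before June = 31 + 28 + 31 + 30 + 31 = 151 (1918 is not a leap year); day of year = 151 + 25 = 176
1920-11-05: days before November = 31 + 29 + 31 + 30 + 31 + 30 + 31 + 31 + 30 + 31 = 305 (1920 is a leap year); day of year = 305 + 5 = 310
Rest of 1918: 365 - 176 = 189
Full years 1919 (365): 365
Total = 189 + 365 + 310 = 864

864 days


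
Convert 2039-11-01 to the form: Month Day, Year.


ISO 2039-11-01 parses as year=2039, month=11, day=01
Month 11 -> November

November 1, 2039


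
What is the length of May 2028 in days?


May 2028

31 days


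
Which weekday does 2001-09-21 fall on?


Date: September 21, 2001
Anchor: Jan 1, 2001. With p = 2001 - 1 = 2000: (p + p//4 - p//100 + p//400) mod 7 = (2000 + 500 - 20 + 5) mod 7 = 2485 mod 7 = 0 -> Monday (Mon=0 ... Sun=6)
Days before September (Jan-Aug): 243; offset = 243 + 21 - 1 = 263
Weekday index = (0 + 263) mod 7 = 4

Day of the week: Friday


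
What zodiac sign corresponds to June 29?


Date: June 29
Conventional tropical zodiac dates: Cancer from June 21 onward; Leo starts July 23
June 29 falls within the Cancer range

Cancer


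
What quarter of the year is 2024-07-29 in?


Month: July (month 7)
Q1: Jan-Mar, Q2: Apr-Jun, Q3: Jul-Sep, Q4: Oct-Dec

Q3


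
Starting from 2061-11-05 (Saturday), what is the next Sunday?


Current: Saturday
Target: Sunday
Days ahead: 1

Next Sunday: 2061-11-06


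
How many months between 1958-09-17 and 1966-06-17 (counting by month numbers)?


From September 1958 to June 1966
8 years * 12 = 96 months, minus 3 months = 93

93 months


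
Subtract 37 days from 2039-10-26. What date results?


Start: 2039-10-26, subtract 37 days
Back 26 days from October 26 reaches September 30, 2039 -> 11 left
September 2039: 30 - 11 = 19 -> lands on September 19

Result: 2039-09-19


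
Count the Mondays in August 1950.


August 1950 has 31 days
Anchor: Jan 1, 1950. With p = 1950 - 1 = 1949: (p + p//4 - p//100 + p//400) mod 7 = (1949 + 487 - 19 + 4) mod 7 = 2421 mod 7 = 6 -> Sunday (Mon=0 ... Sun=6)
Days before August (Jan-Jul): 212; August 1 index = (6 + 212) mod 7 = 1 -> Tuesday
First Monday is August 7
Mondays: 7, 14, 21, 28

4 Mondays


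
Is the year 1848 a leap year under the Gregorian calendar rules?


Gregorian leap year rule: divisible by 4, but not by 100, unless also by 400.
1848 is divisible by 4 but not 100 -> leap year

Yes


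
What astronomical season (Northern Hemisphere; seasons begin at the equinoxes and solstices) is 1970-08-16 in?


Date: August 16
Astronomical Summer (approx.; exact equinox/solstice day varies by year): June 21 to September 21
August 16 falls within the Summer window

Summer


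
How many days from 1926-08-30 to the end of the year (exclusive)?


Day of year: 242 of 365
Remaining = 365 - 242

123 days


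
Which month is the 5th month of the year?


Month 5 of 12

May


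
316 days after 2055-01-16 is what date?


Start: 2055-01-16, add 316 days
January 2055 has 31 days: 31 - 16 = 15 days to January 31 -> 301 left
February 2055 has 28 days -> 273 left
March 2055 has 31 days -> 242 left
April 2055 has 30 days -> 212 left
May 2055 has 31 days -> 181 left
June 2055 has 30 days -> 151 left
July 2055 has 31 days -> 120 left
August 2055 has 31 days -> 89 left
September 2055 has 30 days -> 59 left
October 2055 has 31 days -> 28 left
November 2055: 28 <= 30 -> lands on November 28

Result: 2055-11-28


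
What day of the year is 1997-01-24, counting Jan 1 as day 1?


Date: January 24, 1997
No months before January
Plus 24 days in January

Day of year: 24


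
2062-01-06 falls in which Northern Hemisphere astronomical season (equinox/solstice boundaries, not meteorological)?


Date: January 6
Astronomical Winter (approx.; exact equinox/solstice day varies by year): December 21 to March 19
January 6 falls within the Winter window

Winter


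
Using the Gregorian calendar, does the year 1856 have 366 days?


Gregorian leap year rule: divisible by 4, but not by 100, unless also by 400.
1856 is divisible by 4 but not 100 -> leap year

Yes


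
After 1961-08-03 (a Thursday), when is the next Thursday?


Current: Thursday
Target: Thursday
Days ahead: 7

Next Thursday: 1961-08-10


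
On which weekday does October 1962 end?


October 1962 has 31 days
Anchor: Jan 1, 1962. With p = 1962 - 1 = 1961: (p + p//4 - p//100 + p//400) mod 7 = (1961 + 490 - 19 + 4) mod 7 = 2436 mod 7 = 0 -> Monday (Mon=0 ... Sun=6)
Days before October (Jan-Sep): 273; October 1 index = (0 + 273) mod 7 = 0 -> Monday
Last day offset: 31 - 1 = 30 days
Weekday index = (0 + 30) mod 7 = 2

Wednesday, October 31


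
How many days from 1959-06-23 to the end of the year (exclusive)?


Day of year: 174 of 365
Remaining = 365 - 174

191 days


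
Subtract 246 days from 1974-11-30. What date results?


Start: 1974-11-30, subtract 246 days
Back 30 days from November 30 reaches October 31, 1974 -> 216 left
October 1974 has 31 days -> back to September 30, 1974 -> 185 left
September 1974 has 30 days -> back to August 31, 1974 -> 155 left
August 1974 has 31 days -> back to July 31, 1974 -> 124 left
July 1974 has 31 days -> back to June 30, 1974 -> 93 left
June 1974 has 30 days -> back to May 31, 1974 -> 63 left
May 1974 has 31 days -> back to April 30, 1974 -> 32 left
April 1974 has 30 days -> back to March 31, 1974 -> 2 left
March 1974: 31 - 2 = 29 -> lands on March 29

Result: 1974-03-29


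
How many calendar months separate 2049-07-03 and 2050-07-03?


From July 2049 to July 2050
1 year * 12 = 12 months = 12

12 months


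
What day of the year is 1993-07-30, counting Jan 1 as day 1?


Date: July 30, 1993
Days in months 1 through 6: 181
Plus 30 days in July

Day of year: 211


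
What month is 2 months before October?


October is month 10
10 - 2 = 8

August


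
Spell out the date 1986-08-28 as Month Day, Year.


ISO 1986-08-28 parses as year=1986, month=08, day=28
Month 8 -> August

August 28, 1986


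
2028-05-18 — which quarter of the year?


Month: May (month 5)
Q1: Jan-Mar, Q2: Apr-Jun, Q3: Jul-Sep, Q4: Oct-Dec

Q2


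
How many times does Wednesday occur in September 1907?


September 1907 has 30 days
Anchor: Jan 1, 1907. With p = 1907 - 1 = 1906: (p + p//4 - p//100 + p//400) mod 7 = (1906 + 476 - 19 + 4) mod 7 = 2367 mod 7 = 1 -> Tuesday (Mon=0 ... Sun=6)
Days before September (Jan-Aug): 243; September 1 index = (1 + 243) mod 7 = 6 -> Sunday
First Wednesday is September 4
Wednesdays: 4, 11, 18, 25

4 Wednesdays


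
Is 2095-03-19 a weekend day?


Anchor: Jan 1, 2095. With p = 2095 - 1 = 2094: (p + p//4 - p//100 + p//400) mod 7 = (2094 + 523 - 20 + 5) mod 7 = 2602 mod 7 = 5 -> Saturday (Mon=0 ... Sun=6)
Day of year: 78; offset = 77
Weekday index = (5 + 77) mod 7 = 5 -> Saturday
Weekend days: Saturday, Sunday

Yes


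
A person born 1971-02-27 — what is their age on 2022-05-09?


Birth: 1971-02-27
Reference: 2022-05-09
Year difference: 2022 - 1971 = 51

51 years old


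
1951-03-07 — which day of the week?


Date: March 7, 1951
Anchor: Jan 1, 1951. With p = 1951 - 1 = 1950: (p + p//4 - p//100 + p//400) mod 7 = (1950 + 487 - 19 + 4) mod 7 = 2422 mod 7 = 0 -> Monday (Mon=0 ... Sun=6)
Days before March (Jan-Feb): 59; offset = 59 + 7 - 1 = 65
Weekday index = (0 + 65) mod 7 = 2

Day of the week: Wednesday


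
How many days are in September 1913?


September 1913

30 days


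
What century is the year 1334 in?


Century = (year - 1) // 100 + 1
= (1334 - 1) // 100 + 1
= 1333 // 100 + 1
= 13 + 1

14th century


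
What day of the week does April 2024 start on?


Target: April 1, 2024
Anchor: Jan 1, 2024. With p = 2024 - 1 = 2023: (p + p//4 - p//100 + p//400) mod 7 = (2023 + 505 - 20 + 5) mod 7 = 2513 mod 7 = 0 -> Monday (Mon=0 ... Sun=6)
Days before April (Jan-Mar): 91 days
Weekday index = (0 + 91) mod 7 = 0

Monday


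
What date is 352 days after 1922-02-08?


Start: 1922-02-08, add 352 days
February 1922 has 28 days: 28 - 8 = 20 days to February 28 -> 332 left
March 1922 has 31 days -> 301 left
April 1922 has 30 days -> 271 left
May 1922 has 31 days -> 240 left
June 1922 has 30 days -> 210 left
July 1922 has 31 days -> 179 left
August 1922 has 31 days -> 148 left
September 1922 has 30 days -> 118 left
October 1922 has 31 days -> 87 left
November 1922 has 30 days -> 57 left
December 1922 has 31 days -> 26 left
January 1923: 26 <= 31 -> lands on January 26

Result: 1923-01-26


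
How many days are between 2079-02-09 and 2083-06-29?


From 2079-02-09 to 2083-06-29
2079-02-09: days before February = 31; day of year = 31 + 9 = 40
2083-06-29: days before June = 31 + 28 + 31 + 30 + 31 = 151 (2083 is not a leap year); day of year = 151 + 29 = 180
Rest of 2079: 365 - 40 = 325
Full years 2080 (366), 2081 (365), 2082 (365): 1096
Total = 325 + 1096 + 180 = 1601

1601 days


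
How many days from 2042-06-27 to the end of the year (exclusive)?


Day of year: 178 of 365
Remaining = 365 - 178

187 days


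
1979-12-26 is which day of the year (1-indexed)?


Date: December 26, 1979
Days in months 1 through 11: 334
Plus 26 days in December

Day of year: 360


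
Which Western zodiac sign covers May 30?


Date: May 30
Conventional tropical zodiac dates: Gemini from May 21 onward; Cancer starts June 21
May 30 falls within the Gemini range

Gemini


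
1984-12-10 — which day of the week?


Date: December 10, 1984
Anchor: Jan 1, 1984. With p = 1984 - 1 = 1983: (p + p//4 - p//100 + p//400) mod 7 = (1983 + 495 - 19 + 4) mod 7 = 2463 mod 7 = 6 -> Sunday (Mon=0 ... Sun=6)
Days before December (Jan-Nov): 335; offset = 335 + 10 - 1 = 344
Weekday index = (6 + 344) mod 7 = 0

Day of the week: Monday


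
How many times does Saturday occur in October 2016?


October 2016 has 31 days
Anchor: Jan 1, 2016. With p = 2016 - 1 = 2015: (p + p//4 - p//100 + p//400) mod 7 = (2015 + 503 - 20 + 5) mod 7 = 2503 mod 7 = 4 -> Friday (Mon=0 ... Sun=6)
Days before October (Jan-Sep): 274; October 1 index = (4 + 274) mod 7 = 5 -> Saturday
First Saturday is October 1
Saturdays: 1, 8, 15, 22, 29

5 Saturdays


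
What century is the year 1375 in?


Century = (year - 1) // 100 + 1
= (1375 - 1) // 100 + 1
= 1374 // 100 + 1
= 13 + 1

14th century


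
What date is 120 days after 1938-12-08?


Start: 1938-12-08, add 120 days
December 1938 has 31 days: 31 - 8 = 23 days to December 31 -> 97 left
January 1939 has 31 days -> 66 left
February 1939 has 28 days -> 38 left
March 1939 has 31 days -> 7 left
April 1939: 7 <= 30 -> lands on April 7

Result: 1939-04-07


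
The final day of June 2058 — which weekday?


June 2058 has 30 days
Anchor: Jan 1, 2058. With p = 2058 - 1 = 2057: (p + p//4 - p//100 + p//400) mod 7 = (2057 + 514 - 20 + 5) mod 7 = 2556 mod 7 = 1 -> Tuesday (Mon=0 ... Sun=6)
Days before June (Jan-May): 151; June 1 index = (1 + 151) mod 7 = 5 -> Saturday
Last day offset: 30 - 1 = 29 days
Weekday index = (5 + 29) mod 7 = 6

Sunday, June 30


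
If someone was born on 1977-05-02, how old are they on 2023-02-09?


Birth: 1977-05-02
Reference: 2023-02-09
Year difference: 2023 - 1977 = 46
Birthday not yet reached in 2023, subtract 1

45 years old


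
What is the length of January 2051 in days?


January 2051

31 days


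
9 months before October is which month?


October is month 10
10 - 9 = 1

January


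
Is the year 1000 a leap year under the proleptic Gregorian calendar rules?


Gregorian leap year rule: divisible by 4, but not by 100, unless also by 400.
1000 is divisible by 100 but not 400 -> not a leap year

No


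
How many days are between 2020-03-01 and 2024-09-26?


From 2020-03-01 to 2024-09-26
2020-03-01: days before March = 31 + 29 = 60 (2020 is a leap year); day of year = 60 + 1 = 61
2024-09-26: days before September = 31 + 29 + 31 + 30 + 31 + 30 + 31 + 31 = 244 (2024 is a leap year); day of year = 244 + 26 = 270
Rest of 2020: 366 - 61 = 305
Full years 2021 (365), 2022 (365), 2023 (365): 1095
Total = 305 + 1095 + 270 = 1670

1670 days


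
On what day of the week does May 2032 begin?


Target: May 1, 2032
Anchor: Jan 1, 2032. With p = 2032 - 1 = 2031: (p + p//4 - p//100 + p//400) mod 7 = (2031 + 507 - 20 + 5) mod 7 = 2523 mod 7 = 3 -> Thursday (Mon=0 ... Sun=6)
Days before May (Jan-Apr): 121 days
Weekday index = (3 + 121) mod 7 = 5

Saturday


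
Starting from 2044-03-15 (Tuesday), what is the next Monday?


Current: Tuesday
Target: Monday
Days ahead: 6

Next Monday: 2044-03-21


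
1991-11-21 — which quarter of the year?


Month: November (month 11)
Q1: Jan-Mar, Q2: Apr-Jun, Q3: Jul-Sep, Q4: Oct-Dec

Q4


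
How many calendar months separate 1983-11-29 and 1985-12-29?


From November 1983 to December 1985
2 years * 12 = 24 months, plus 1 month = 25

25 months


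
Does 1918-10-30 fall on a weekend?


Anchor: Jan 1, 1918. With p = 1918 - 1 = 1917: (p + p//4 - p//100 + p//400) mod 7 = (1917 + 479 - 19 + 4) mod 7 = 2381 mod 7 = 1 -> Tuesday (Mon=0 ... Sun=6)
Day of year: 303; offset = 302
Weekday index = (1 + 302) mod 7 = 2 -> Wednesday
Weekend days: Saturday, Sunday

No


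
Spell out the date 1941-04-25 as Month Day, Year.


ISO 1941-04-25 parses as year=1941, month=04, day=25
Month 4 -> April

April 25, 1941


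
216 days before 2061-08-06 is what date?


Start: 2061-08-06, subtract 216 days
Back 6 days from August 6 reaches July 31, 2061 -> 210 left
July 2061 has 31 days -> back to June 30, 2061 -> 179 left
June 2061 has 30 days -> back to May 31, 2061 -> 149 left
May 2061 has 31 days -> back to April 30, 2061 -> 118 left
April 2061 has 30 days -> back to March 31, 2061 -> 88 left
March 2061 has 31 days -> back to February 28, 2061 -> 57 left
February 2061 has 28 days -> back to January 31, 2061 -> 29 left
January 2061: 31 - 29 = 2 -> lands on January 2

Result: 2061-01-02


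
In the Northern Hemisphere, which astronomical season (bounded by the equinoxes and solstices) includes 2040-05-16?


Date: May 16
Astronomical Spring (approx.; exact equinox/solstice day varies by year): March 20 to June 20
May 16 falls within the Spring window

Spring


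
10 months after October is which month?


October is month 10
10 + 10 = 20; wrap: 20 - 12 = 8

August


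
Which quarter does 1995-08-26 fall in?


Month: August (month 8)
Q1: Jan-Mar, Q2: Apr-Jun, Q3: Jul-Sep, Q4: Oct-Dec

Q3


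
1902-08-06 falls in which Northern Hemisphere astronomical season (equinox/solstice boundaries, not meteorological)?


Date: August 6
Astronomical Summer (approx.; exact equinox/solstice day varies by year): June 21 to September 21
August 6 falls within the Summer window

Summer


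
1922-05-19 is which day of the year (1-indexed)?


Date: May 19, 1922
Days in months 1 through 4: 120
Plus 19 days in May

Day of year: 139


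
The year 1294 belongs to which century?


Century = (year - 1) // 100 + 1
= (1294 - 1) // 100 + 1
= 1293 // 100 + 1
= 12 + 1

13th century


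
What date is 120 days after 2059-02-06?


Start: 2059-02-06, add 120 days
February 2059 has 28 days: 28 - 6 = 22 days to February 28 -> 98 left
March 2059 has 31 days -> 67 left
April 2059 has 30 days -> 37 left
May 2059 has 31 days -> 6 left
June 2059: 6 <= 30 -> lands on June 6

Result: 2059-06-06


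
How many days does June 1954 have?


June 1954

30 days


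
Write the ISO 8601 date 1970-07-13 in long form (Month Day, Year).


ISO 1970-07-13 parses as year=1970, month=07, day=13
Month 7 -> July

July 13, 1970


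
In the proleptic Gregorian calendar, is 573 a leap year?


Gregorian leap year rule: divisible by 4, but not by 100, unless also by 400.
573 is not divisible by 4 -> not a leap year

No


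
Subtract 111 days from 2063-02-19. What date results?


Start: 2063-02-19, subtract 111 days
Back 19 days from February 19 reaches January 31, 2063 -> 92 left
January 2063 has 31 days -> back to December 31, 2062 -> 61 left
December 2062 has 31 days -> back to November 30, 2062 -> 30 left
November 2062 has 30 days -> back to October 31, 2062 -> 0 left
October 2062: 31 - 0 = 31 -> lands on October 31

Result: 2062-10-31


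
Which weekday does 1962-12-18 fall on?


Date: December 18, 1962
Anchor: Jan 1, 1962. With p = 1962 - 1 = 1961: (p + p//4 - p//100 + p//400) mod 7 = (1961 + 490 - 19 + 4) mod 7 = 2436 mod 7 = 0 -> Monday (Mon=0 ... Sun=6)
Days before December (Jan-Nov): 334; offset = 334 + 18 - 1 = 351
Weekday index = (0 + 351) mod 7 = 1

Day of the week: Tuesday


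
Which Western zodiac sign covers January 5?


Date: January 5
Conventional tropical zodiac dates: Capricorn from December 22 onward; Aquarius starts January 20
January 5 falls within the Capricorn range

Capricorn


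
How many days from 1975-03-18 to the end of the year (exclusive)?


Day of year: 77 of 365
Remaining = 365 - 77

288 days


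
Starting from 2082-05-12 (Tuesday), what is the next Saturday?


Current: Tuesday
Target: Saturday
Days ahead: 4

Next Saturday: 2082-05-16


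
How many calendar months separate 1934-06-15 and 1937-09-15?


From June 1934 to September 1937
3 years * 12 = 36 months, plus 3 months = 39

39 months


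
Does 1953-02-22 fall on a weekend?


Anchor: Jan 1, 1953. With p = 1953 - 1 = 1952: (p + p//4 - p//100 + p//400) mod 7 = (1952 + 488 - 19 + 4) mod 7 = 2425 mod 7 = 3 -> Thursday (Mon=0 ... Sun=6)
Day of year: 53; offset = 52
Weekday index = (3 + 52) mod 7 = 6 -> Sunday
Weekend days: Saturday, Sunday

Yes


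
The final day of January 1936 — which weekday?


January 1936 has 31 days
Anchor: Jan 1, 1936. With p = 1936 - 1 = 1935: (p + p//4 - p//100 + p//400) mod 7 = (1935 + 483 - 19 + 4) mod 7 = 2403 mod 7 = 2 -> Wednesday (Mon=0 ... Sun=6)
January 1 is the anchor itself -> Wednesday
Last day offset: 31 - 1 = 30 days
Weekday index = (2 + 30) mod 7 = 4

Friday, January 31


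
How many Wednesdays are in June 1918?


June 1918 has 30 days
Anchor: Jan 1, 1918. With p = 1918 - 1 = 1917: (p + p//4 - p//100 + p//400) mod 7 = (1917 + 479 - 19 + 4) mod 7 = 2381 mod 7 = 1 -> Tuesday (Mon=0 ... Sun=6)
Days before June (Jan-May): 151; June 1 index = (1 + 151) mod 7 = 5 -> Saturday
First Wednesday is June 5
Wednesdays: 5, 12, 19, 26

4 Wednesdays


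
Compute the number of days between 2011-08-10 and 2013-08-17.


From 2011-08-10 to 2013-08-17
2011-08-10: days before August = 31 + 28 + 31 + 30 + 31 + 30 + 31 = 212 (2011 is not a leap year); day of year = 212 + 10 = 222
2013-08-17: days before August = 31 + 28 + 31 + 30 + 31 + 30 + 31 = 212 (2013 is not a leap year); day of year = 212 + 17 = 229
Rest of 2011: 365 - 222 = 143
Full years 2012 (366): 366
Total = 143 + 366 + 229 = 738

738 days


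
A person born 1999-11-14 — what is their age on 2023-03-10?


Birth: 1999-11-14
Reference: 2023-03-10
Year difference: 2023 - 1999 = 24
Birthday not yet reached in 2023, subtract 1

23 years old


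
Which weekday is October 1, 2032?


Target: October 1, 2032
Anchor: Jan 1, 2032. With p = 2032 - 1 = 2031: (p + p//4 - p//100 + p//400) mod 7 = (2031 + 507 - 20 + 5) mod 7 = 2523 mod 7 = 3 -> Thursday (Mon=0 ... Sun=6)
Days before October (Jan-Sep): 274 days
Weekday index = (3 + 274) mod 7 = 4

Friday


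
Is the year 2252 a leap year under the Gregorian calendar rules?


Gregorian leap year rule: divisible by 4, but not by 100, unless also by 400.
2252 is divisible by 4 but not 100 -> leap year

Yes


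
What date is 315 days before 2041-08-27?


Start: 2041-08-27, subtract 315 days
Back 27 days from August 27 reaches July 31, 2041 -> 288 left
July 2041 has 31 days -> back to June 30, 2041 -> 257 left
June 2041 has 30 days -> back to May 31, 2041 -> 227 left
May 2041 has 31 days -> back to April 30, 2041 -> 196 left
April 2041 has 30 days -> back to March 31, 2041 -> 166 left
March 2041 has 31 days -> back to February 28, 2041 -> 135 left
February 2041 has 28 days -> back to January 31, 2041 -> 107 left
January 2041 has 31 days -> back to December 31, 2040 -> 76 left
December 2040 has 31 days -> back to November 30, 2040 -> 45 left
November 2040 has 30 days -> back to October 31, 2040 -> 15 left
October 2040: 31 - 15 = 16 -> lands on October 16

Result: 2040-10-16


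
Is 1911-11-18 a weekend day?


Anchor: Jan 1, 1911. With p = 1911 - 1 = 1910: (p + p//4 - p//100 + p//400) mod 7 = (1910 + 477 - 19 + 4) mod 7 = 2372 mod 7 = 6 -> Sunday (Mon=0 ... Sun=6)
Day of year: 322; offset = 321
Weekday index = (6 + 321) mod 7 = 5 -> Saturday
Weekend days: Saturday, Sunday

Yes


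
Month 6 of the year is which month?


Month 6 of 12

June


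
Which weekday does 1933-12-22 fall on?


Date: December 22, 1933
Anchor: Jan 1, 1933. With p = 1933 - 1 = 1932: (p + p//4 - p//100 + p//400) mod 7 = (1932 + 483 - 19 + 4) mod 7 = 2400 mod 7 = 6 -> Sunday (Mon=0 ... Sun=6)
Days before December (Jan-Nov): 334; offset = 334 + 22 - 1 = 355
Weekday index = (6 + 355) mod 7 = 4

Day of the week: Friday


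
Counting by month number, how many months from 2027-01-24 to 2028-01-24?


From January 2027 to January 2028
1 year * 12 = 12 months = 12

12 months


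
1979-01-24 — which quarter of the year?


Month: January (month 1)
Q1: Jan-Mar, Q2: Apr-Jun, Q3: Jul-Sep, Q4: Oct-Dec

Q1


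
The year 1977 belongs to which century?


Century = (year - 1) // 100 + 1
= (1977 - 1) // 100 + 1
= 1976 // 100 + 1
= 19 + 1

20th century


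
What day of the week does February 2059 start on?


Target: February 1, 2059
Anchor: Jan 1, 2059. With p = 2059 - 1 = 2058: (p + p//4 - p//100 + p//400) mod 7 = (2058 + 514 - 20 + 5) mod 7 = 2557 mod 7 = 2 -> Wednesday (Mon=0 ... Sun=6)
Days before February (Jan): 31 days
Weekday index = (2 + 31) mod 7 = 5

Saturday


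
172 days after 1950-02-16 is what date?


Start: 1950-02-16, add 172 days
February 1950 has 28 days: 28 - 16 = 12 days to February 28 -> 160 left
March 1950 has 31 days -> 129 left
April 1950 has 30 days -> 99 left
May 1950 has 31 days -> 68 left
June 1950 has 30 days -> 38 left
July 1950 has 31 days -> 7 left
August 1950: 7 <= 31 -> lands on August 7

Result: 1950-08-07


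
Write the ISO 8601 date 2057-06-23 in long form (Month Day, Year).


ISO 2057-06-23 parses as year=2057, month=06, day=23
Month 6 -> June

June 23, 2057


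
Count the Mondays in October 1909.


October 1909 has 31 days
Anchor: Jan 1, 1909. With p = 1909 - 1 = 1908: (p + p//4 - p//100 + p//400) mod 7 = (1908 + 477 - 19 + 4) mod 7 = 2370 mod 7 = 4 -> Friday (Mon=0 ... Sun=6)
Days before October (Jan-Sep): 273; October 1 index = (4 + 273) mod 7 = 4 -> Friday
First Monday is October 4
Mondays: 4, 11, 18, 25

4 Mondays


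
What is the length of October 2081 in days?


October 2081

31 days


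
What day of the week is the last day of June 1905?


June 1905 has 30 days
Anchor: Jan 1, 1905. With p = 1905 - 1 = 1904: (p + p//4 - p//100 + p//400) mod 7 = (1904 + 476 - 19 + 4) mod 7 = 2365 mod 7 = 6 -> Sunday (Mon=0 ... Sun=6)
Days before June (Jan-May): 151; June 1 index = (6 + 151) mod 7 = 3 -> Thursday
Last day offset: 30 - 1 = 29 days
Weekday index = (3 + 29) mod 7 = 4

Friday, June 30


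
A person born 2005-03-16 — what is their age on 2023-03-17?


Birth: 2005-03-16
Reference: 2023-03-17
Year difference: 2023 - 2005 = 18

18 years old


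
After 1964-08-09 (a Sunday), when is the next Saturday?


Current: Sunday
Target: Saturday
Days ahead: 6

Next Saturday: 1964-08-15


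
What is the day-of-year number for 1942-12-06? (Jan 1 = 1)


Date: December 6, 1942
Days in months 1 through 11: 334
Plus 6 days in December

Day of year: 340


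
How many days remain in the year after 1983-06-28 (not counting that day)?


Day of year: 179 of 365
Remaining = 365 - 179

186 days


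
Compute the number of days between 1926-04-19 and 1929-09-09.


From 1926-04-19 to 1929-09-09
1926-04-19: days before April = 31 + 28 + 31 = 90 (1926 is not a leap year); day of year = 90 + 19 = 109
1929-09-09: days before September = 31 + 28 + 31 + 30 + 31 + 30 + 31 + 31 = 243 (1929 is not a leap year); day of year = 243 + 9 = 252
Rest of 1926: 365 - 109 = 256
Full years 1927 (365), 1928 (366): 731
Total = 256 + 731 + 252 = 1239

1239 days


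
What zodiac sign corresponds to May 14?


Date: May 14
Conventional tropical zodiac dates: Taurus from April 20 onward; Gemini starts May 21
May 14 falls within the Taurus range

Taurus


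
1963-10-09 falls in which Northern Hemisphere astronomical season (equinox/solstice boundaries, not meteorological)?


Date: October 9
Astronomical Autumn (approx.; exact equinox/solstice day varies by year): September 22 to December 20
October 9 falls within the Autumn window

Autumn


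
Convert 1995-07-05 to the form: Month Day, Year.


ISO 1995-07-05 parses as year=1995, month=07, day=05
Month 7 -> July

July 5, 1995


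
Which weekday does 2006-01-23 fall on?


Date: January 23, 2006
Anchor: Jan 1, 2006. With p = 2006 - 1 = 2005: (p + p//4 - p//100 + p//400) mod 7 = (2005 + 501 - 20 + 5) mod 7 = 2491 mod 7 = 6 -> Sunday (Mon=0 ... Sun=6)
Days into year = 23 - 1 = 22
Weekday index = (6 + 22) mod 7 = 0

Day of the week: Monday


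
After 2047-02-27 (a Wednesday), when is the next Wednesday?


Current: Wednesday
Target: Wednesday
Days ahead: 7

Next Wednesday: 2047-03-06


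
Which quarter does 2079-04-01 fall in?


Month: April (month 4)
Q1: Jan-Mar, Q2: Apr-Jun, Q3: Jul-Sep, Q4: Oct-Dec

Q2


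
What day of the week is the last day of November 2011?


November 2011 has 30 days
Anchor: Jan 1, 2011. With p = 2011 - 1 = 2010: (p + p//4 - p//100 + p//400) mod 7 = (2010 + 502 - 20 + 5) mod 7 = 2497 mod 7 = 5 -> Saturday (Mon=0 ... Sun=6)
Days before November (Jan-Oct): 304; November 1 index = (5 + 304) mod 7 = 1 -> Tuesday
Last day offset: 30 - 1 = 29 days
Weekday index = (1 + 29) mod 7 = 2

Wednesday, November 30


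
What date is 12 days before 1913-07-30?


Start: 1913-07-30, subtract 12 days
30 - 12 = 18 stays within July 1913

Result: 1913-07-18


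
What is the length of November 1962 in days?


November 1962

30 days


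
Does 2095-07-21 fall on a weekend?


Anchor: Jan 1, 2095. With p = 2095 - 1 = 2094: (p + p//4 - p//100 + p//400) mod 7 = (2094 + 523 - 20 + 5) mod 7 = 2602 mod 7 = 5 -> Saturday (Mon=0 ... Sun=6)
Day of year: 202; offset = 201
Weekday index = (5 + 201) mod 7 = 3 -> Thursday
Weekend days: Saturday, Sunday

No


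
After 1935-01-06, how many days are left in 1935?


Day of year: 6 of 365
Remaining = 365 - 6

359 days


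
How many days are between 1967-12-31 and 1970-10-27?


From 1967-12-31 to 1970-10-27
1967-12-31: days before December = 31 + 28 + 31 + 30 + 31 + 30 + 31 + 31 + 30 + 31 + 30 = 334 (1967 is not a leap year); day of year = 334 + 31 = 365
1970-10-27: days before October = 31 + 28 + 31 + 30 + 31 + 30 + 31 + 31 + 30 = 273 (1970 is not a leap year); day of year = 273 + 27 = 300
Rest of 1967: 365 - 365 = 0
Full years 1968 (366), 1969 (365): 731
Total = 0 + 731 + 300 = 1031

1031 days


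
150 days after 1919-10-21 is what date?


Start: 1919-10-21, add 150 days
October 1919 has 31 days: 31 - 21 = 10 days to October 31 -> 140 left
November 1919 has 30 days -> 110 left
December 1919 has 31 days -> 79 left
January 1920 has 31 days -> 48 left
February 1920 has 29 days -> 19 left
March 1920: 19 <= 31 -> lands on March 19

Result: 1920-03-19
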